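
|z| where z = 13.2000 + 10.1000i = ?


|z| = sqrt(13.2^2 + 10.1^2) = sqrt(174.24 + 102.01) = sqrt(276.25) = 16.6208

|z| = 16.6208


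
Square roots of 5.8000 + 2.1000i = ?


|z| = sqrt(33.64+4.41) = 6.1685
sqrt((|z|+a)/2) = sqrt((6.1685+5.8)/2) = sqrt(5.9842) = 2.4463
sqrt((|z|-a)/2) = sqrt((6.1685-5.8)/2) = sqrt(0.1842) = 0.4292

±(2.4463 + 0.4292i) i.e. 2.4463 + 0.4292i and -2.4463 - 0.4292i


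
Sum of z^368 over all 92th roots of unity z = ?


The roots are w_k = w^k with w = e^(2*pi*i/92), and (w^k)^368 = (w^368)^k.
So S = 1 + u + u^2 + ... + u^(91) with u = w^368.
368 = 4*92 + 0, so 368 is a multiple of 92 and u = (w^92)^4 = 1.
Every one of the 92 terms equals 1: S = 92

S = 92


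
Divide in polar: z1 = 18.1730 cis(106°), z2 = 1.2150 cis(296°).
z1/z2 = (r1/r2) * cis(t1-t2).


r = 18.1730 / 1.2150 = 14.9572
theta = 106° - 296° = -190° = 170° (mod 360)

14.9572 cis(170°)


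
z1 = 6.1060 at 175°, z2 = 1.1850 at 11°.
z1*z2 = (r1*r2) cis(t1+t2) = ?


r = 6.1060 * 1.1850 = 7.2356
theta = 175° + 11° = 186° = 186° (mod 360)

7.2356 cis(186°)


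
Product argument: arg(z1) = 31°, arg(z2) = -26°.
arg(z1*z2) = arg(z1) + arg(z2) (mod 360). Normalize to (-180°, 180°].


arg(z1*z2) = 31° - 26° = 5°
Normalized to (-180°, 180°]: 5°

5°


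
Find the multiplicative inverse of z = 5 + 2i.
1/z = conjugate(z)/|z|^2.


|z|^2 = 25+4 = 29
1/z = (5 - 2i)/29

1/z = 0.1724 - 0.0690i


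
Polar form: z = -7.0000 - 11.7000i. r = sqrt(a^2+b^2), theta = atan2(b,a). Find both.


r = sqrt(49+136.89) = sqrt(185.89) = 13.6341
theta = atan2(-11.7, -7) = -120.8917 degrees

r = 13.6341, theta = -120.8917 degrees


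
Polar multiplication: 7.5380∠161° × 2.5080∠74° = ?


r = 7.5380 * 2.5080 = 18.9053
theta = 161° + 74° = 235° = 235° (mod 360)

18.9053 cis(235°)


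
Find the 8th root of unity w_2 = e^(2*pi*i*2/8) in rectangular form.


Angle = 360*2/8 = 90°
a = cos(90°) = 0
b = sin(90°) = 1.0000

0 + 1.0000i


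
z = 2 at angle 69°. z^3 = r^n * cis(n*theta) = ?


r^3 = 2^3 = 8
n*theta = 3*69° = 207° = 207° (mod 360)
a = 8*cos(207°) = -7.1281
b = 8*sin(207°) = -3.6319

8 cis(207°) = -7.1281 - 3.6319i


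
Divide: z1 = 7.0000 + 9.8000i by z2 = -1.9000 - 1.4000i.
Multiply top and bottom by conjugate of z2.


Conjugate of z2 = -1.9000 + 1.4000i
Numerator: (7.0000 + 9.8000i)(-1.9000 + 1.4000i) = -27.0200 - 8.8200i
Denominator: (-1.9)^2 + (-1.4)^2 = 5.57
Result = (-27.0200 - 8.8200i)/5.57

-4.8510 - 1.5835i


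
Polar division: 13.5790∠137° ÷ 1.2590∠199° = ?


r = 13.5790 / 1.2590 = 10.7855
theta = 137° - 199° = -62° = 298° (mod 360)

10.7855 cis(298°)


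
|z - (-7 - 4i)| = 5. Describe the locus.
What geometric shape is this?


|z - z0| = r is a circle with center z0 and radius r.
Center = (-7, -4), radius = 5

Circle with center (-7, -4) and radius 5


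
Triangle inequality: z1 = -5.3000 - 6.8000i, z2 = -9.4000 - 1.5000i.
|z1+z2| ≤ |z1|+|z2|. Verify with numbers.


|z1| = sqrt((-5.3)^2 + (-6.8)^2) = sqrt(74.33) = 8.6215
|z2| = sqrt((-9.4)^2 + (-1.5)^2) = sqrt(90.61) = 9.5189
z1+z2 = -14.7000 - 8.3000i
|z1+z2| = sqrt(284.98) = 16.8814
|z1|+|z2| = 8.6215 + 9.5189 = 18.1404

|z1+z2| = 16.8814 ≤ |z1|+|z2| = 18.1404 (verified)


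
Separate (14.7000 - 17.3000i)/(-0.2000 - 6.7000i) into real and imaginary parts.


Multiply by conjugate: (14.7000 - 17.3000i)(-0.2000 + 6.7000i) / ((-0.2)^2 + (-6.7)^2)
Numerator real = 14.7*(-0.2) - (17.3)*(-6.7) = 112.97
Numerator imag = -17.3*(-0.2) - 14.7*(-6.7) = 101.95
Denominator = 44.93
Re(z) = 112.97/44.93 = 2.5144
Im(z) = 101.95/44.93 = 2.2691

Re(z) = 2.5144, Im(z) = 2.2691


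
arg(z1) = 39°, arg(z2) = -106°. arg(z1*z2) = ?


arg(z1*z2) = 39° - 106° = -67°
Normalized to (-180°, 180°]: -67°

-67°


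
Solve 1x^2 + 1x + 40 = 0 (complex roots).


disc = 1^2 - 4*1*40 = 1 - 160 = -159
sqrt(|disc|) = sqrt(159) = 12.6095
Real part = -1/(2*1) = -0.5000
Imag part = 12.6095/(2*1) = 6.3048

-0.5000 ± 6.3048i


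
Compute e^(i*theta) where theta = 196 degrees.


cos(196°) = -0.9613
sin(196°) = -0.2756

e^(i*196°) = -0.9613 - 0.2756i


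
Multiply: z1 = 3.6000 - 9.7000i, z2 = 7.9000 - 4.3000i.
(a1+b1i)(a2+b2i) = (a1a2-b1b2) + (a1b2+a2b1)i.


Real = 3.6*7.9 - (-9.7)*(-4.3) = 28.44 - 41.71 = -13.27
Imag = 3.6*(-4.3) + 7.9*(-9.7) = -15.48 - (76.63) = -92.11

-13.2700 - 92.1100i


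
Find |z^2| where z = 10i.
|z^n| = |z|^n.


|z| = sqrt(0+100) = sqrt(100) = 10
|z^2| = |z|^2 = 10^2 = 100

|z^2| = 100


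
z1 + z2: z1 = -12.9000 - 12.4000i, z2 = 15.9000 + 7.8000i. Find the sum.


Real: -12.9 + 15.9 = 3
Imag: -12.4 + 7.8 = -4.6

3.0000 - 4.6000i


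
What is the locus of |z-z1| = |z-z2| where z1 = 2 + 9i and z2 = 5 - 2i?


Equal distances means the locus is the perpendicular bisector of z1 and z2.
Midpoint = ((2+5)/2, (9+(-2))/2) = (3.5000, 3.5000)

Perpendicular bisector through (3.5000, 3.5000)


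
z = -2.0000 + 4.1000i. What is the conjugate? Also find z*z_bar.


z_bar = -2.0000 - 4.1000i
z*z_bar = (-2)^2 + 4.1^2 = 4 + 16.81 = 20.81

z_bar = -2.0000 - 4.1000i, z*z_bar = 20.81


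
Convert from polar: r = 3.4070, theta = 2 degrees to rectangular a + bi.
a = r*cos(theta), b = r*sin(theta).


a = 3.4070*cos(2°) = 3.4070*0.99939 = 3.4049
b = 3.4070*sin(2°) = 3.4070*0.0349 = 0.1189

3.4049 + 0.1189i


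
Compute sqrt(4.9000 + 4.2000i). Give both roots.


|z| = sqrt(24.01+17.64) = 6.4537
sqrt((|z|+a)/2) = sqrt((6.4537+4.9)/2) = sqrt(5.6768) = 2.3826
sqrt((|z|-a)/2) = sqrt((6.4537-4.9)/2) = sqrt(0.7768) = 0.8814

±(2.3826 + 0.8814i) i.e. 2.3826 + 0.8814i and -2.3826 - 0.8814i


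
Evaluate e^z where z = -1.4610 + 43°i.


e^-1.4610 = 0.2320
cos(43°) = 0.7314
sin(43°) = 0.682
Real = 0.2320*0.7314 = 0.1697
Imag = 0.2320*0.682 = 0.1582

0.1697 + 0.1582i


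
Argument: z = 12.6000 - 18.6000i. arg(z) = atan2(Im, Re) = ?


Re = 12.6, Im = -18.6
arg = atan2(-18.6, 12.6) = -55.8855 degrees

arg(z) = -55.8855 degrees


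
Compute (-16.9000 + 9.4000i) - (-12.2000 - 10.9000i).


Real: -16.9 + 12.2 = -4.7
Imag: 9.4 + 10.9 = 20.3

-4.7000 + 20.3000i


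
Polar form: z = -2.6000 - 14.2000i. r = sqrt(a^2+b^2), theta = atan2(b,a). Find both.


r = sqrt(6.76+201.64) = sqrt(208.4) = 14.4361
theta = atan2(-14.2, -2.6) = -100.3758 degrees

r = 14.4361, theta = -100.3758 degrees


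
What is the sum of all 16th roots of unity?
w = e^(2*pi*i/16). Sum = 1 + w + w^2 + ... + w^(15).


The sum of all 16th roots of unity is 0.
Geometric series: (1 - w^16)/(1 - w) = (1-1)/(1-w) = 0 since w^16 = 1, w ≠ 1.
Alternatively: coefficient of z^15 in z^16 - 1 is 0.

0


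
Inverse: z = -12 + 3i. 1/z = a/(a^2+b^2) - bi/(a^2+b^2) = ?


|z|^2 = 144+9 = 153
1/z = (-12 - 3i)/153

1/z = -0.0784 - 0.0196i


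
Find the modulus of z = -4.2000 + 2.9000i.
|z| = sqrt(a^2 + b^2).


|z| = sqrt((-4.2)^2 + 2.9^2) = sqrt(17.64 + 8.41) = sqrt(26.05) = 5.1039

|z| = 5.1039


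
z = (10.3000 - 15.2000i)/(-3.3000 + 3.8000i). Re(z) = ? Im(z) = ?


Multiply by conjugate: (10.3000 - 15.2000i)(-3.3000 - 3.8000i) / ((-3.3)^2 + 3.8^2)
Numerator real = 10.3*(-3.3) - (15.2)*3.8 = -91.75
Numerator imag = -15.2*(-3.3) - 10.3*3.8 = 11.02
Denominator = 25.33
Re(z) = -91.75/25.33 = -3.6222
Im(z) = 11.02/25.33 = 0.4351

Re(z) = -3.6222, Im(z) = 0.4351


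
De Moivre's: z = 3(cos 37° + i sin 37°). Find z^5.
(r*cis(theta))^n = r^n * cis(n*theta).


r^5 = 3^5 = 243
n*theta = 5*37° = 185° = 185° (mod 360)
a = 243*cos(185°) = -242.0753
b = 243*sin(185°) = -21.1788

243 cis(185°) = -242.0753 - 21.1788i


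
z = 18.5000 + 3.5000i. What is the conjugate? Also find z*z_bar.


z_bar = 18.5000 - 3.5000i
z*z_bar = 18.5^2 + 3.5^2 = 342.25 + 12.25 = 354.5

z_bar = 18.5000 - 3.5000i, z*z_bar = 354.5


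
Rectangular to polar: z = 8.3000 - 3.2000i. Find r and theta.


r = sqrt(68.89+10.24) = sqrt(79.13) = 8.8955
theta = atan2(-3.2, 8.3) = -21.0838 degrees

r = 8.8955, theta = -21.0838 degrees


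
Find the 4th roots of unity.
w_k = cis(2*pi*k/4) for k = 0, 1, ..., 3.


The 4th roots of unity are cis(360k/4°) for k=0..3
Angle step = 360/4 = 90°
Primitive root: cis(90°)
Primitive root = 0 + 1.0000i

4 roots at angles: 0°, 90°, 180°, 270°


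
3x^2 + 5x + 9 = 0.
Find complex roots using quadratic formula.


disc = 5^2 - 4*3*9 = 25 - 108 = -83
sqrt(|disc|) = sqrt(83) = 9.1104
Real part = -5/(2*3) = -0.8333
Imag part = 9.1104/(2*3) = 1.5184

-0.8333 ± 1.5184i


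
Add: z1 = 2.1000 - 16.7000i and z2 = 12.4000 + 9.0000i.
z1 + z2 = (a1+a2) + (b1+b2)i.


Real: 2.1 + 12.4 = 14.5
Imag: -16.7 + 9 = -7.7

14.5000 - 7.7000i


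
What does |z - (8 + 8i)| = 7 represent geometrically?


|z - z0| = r is a circle with center z0 and radius r.
Center = (8, 8), radius = 7

Circle with center (8, 8) and radius 7


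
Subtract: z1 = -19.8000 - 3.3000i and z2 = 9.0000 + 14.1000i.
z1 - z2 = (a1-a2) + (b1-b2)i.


Real: -19.8 - 9 = -28.8
Imag: -3.3 - 14.1 = -17.4

-28.8000 - 17.4000i


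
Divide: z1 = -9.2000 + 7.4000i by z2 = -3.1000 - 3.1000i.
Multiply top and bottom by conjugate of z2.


Conjugate of z2 = -3.1000 + 3.1000i
Numerator: (-9.2000 + 7.4000i)(-3.1000 + 3.1000i) = 5.5800 - 51.4600i
Denominator: (-3.1)^2 + (-3.1)^2 = 19.22
Result = (5.5800 - 51.4600i)/19.22

0.2903 - 2.6774i


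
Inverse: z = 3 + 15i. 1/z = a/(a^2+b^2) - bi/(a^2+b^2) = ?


|z|^2 = 9+225 = 234
1/z = (3 - 15i)/234

1/z = 0.0128 - 0.0641i


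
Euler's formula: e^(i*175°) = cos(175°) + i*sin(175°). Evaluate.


cos(175°) = -0.9962
sin(175°) = 0.0872

e^(i*175°) = -0.9962 + 0.0872i


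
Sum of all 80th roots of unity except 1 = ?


With w = e^(2*pi*i/80), all 80 of the 80th roots of unity w^0 = 1, w, ..., w^(79) sum to 0: 1 + w + ... + w^(79) = (1 - w^80)/(1 - w) = 0 since w^80 = 1, w ≠ 1.
Removing the root 1: w + w^2 + ... + w^(79) = 0 - 1 = -1

Sum = -1


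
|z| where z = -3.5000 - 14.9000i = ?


|z| = sqrt((-3.5)^2 + (-14.9)^2) = sqrt(12.25 + 222.01) = sqrt(234.26) = 15.3056

|z| = 15.3056


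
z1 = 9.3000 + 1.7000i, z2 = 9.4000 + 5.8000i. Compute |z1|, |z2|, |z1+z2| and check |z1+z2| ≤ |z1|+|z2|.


|z1| = sqrt(9.3^2 + 1.7^2) = sqrt(89.38) = 9.4541
|z2| = sqrt(9.4^2 + 5.8^2) = sqrt(122) = 11.0454
z1+z2 = 18.7000 + 7.5000i
|z1+z2| = sqrt(405.94) = 20.1480
|z1|+|z2| = 9.4541 + 11.0454 = 20.4995

|z1+z2| = 20.1480 ≤ |z1|+|z2| = 20.4995 (verified)


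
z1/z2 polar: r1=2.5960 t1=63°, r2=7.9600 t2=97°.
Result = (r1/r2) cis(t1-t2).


r = 2.5960 / 7.9600 = 0.3261
theta = 63° - 97° = -34° = 326° (mod 360)

0.3261 cis(326°)


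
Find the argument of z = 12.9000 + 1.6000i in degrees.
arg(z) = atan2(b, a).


Re = 12.9, Im = 1.6
arg = atan2(1.6, 12.9) = 7.0703 degrees

arg(z) = 7.0703 degrees


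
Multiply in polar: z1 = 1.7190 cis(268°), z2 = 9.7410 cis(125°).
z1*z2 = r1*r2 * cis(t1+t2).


r = 1.7190 * 9.7410 = 16.7448
theta = 268° + 125° = 393° = 33° (mod 360)

16.7448 cis(33°)


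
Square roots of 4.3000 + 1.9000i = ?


|z| = sqrt(18.49+3.61) = 4.7011
sqrt((|z|+a)/2) = sqrt((4.7011+4.3)/2) = sqrt(4.5005) = 2.1214
sqrt((|z|-a)/2) = sqrt((4.7011-4.3)/2) = sqrt(0.2005) = 0.4478

±(2.1214 + 0.4478i) i.e. 2.1214 + 0.4478i and -2.1214 - 0.4478i


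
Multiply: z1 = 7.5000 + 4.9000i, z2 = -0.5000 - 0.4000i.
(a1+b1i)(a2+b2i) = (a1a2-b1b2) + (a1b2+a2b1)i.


Real = 7.5*(-0.5) - 4.9*(-0.4) = -3.75 - (-1.96) = -1.79
Imag = 7.5*(-0.4) - (0.5)*4.9 = -3 - (2.45) = -5.45

-1.7900 - 5.4500i


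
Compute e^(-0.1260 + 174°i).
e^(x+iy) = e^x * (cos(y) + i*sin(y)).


e^-0.1260 = 0.8816
cos(174°) = -0.9945
sin(174°) = 0.10453
Real = 0.8816*(-0.9945) = -0.8768
Imag = 0.8816*0.10453 = 0.0922

-0.8768 + 0.0922i


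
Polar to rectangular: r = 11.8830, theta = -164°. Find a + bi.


a = 11.8830*cos(-164°) = 11.8830*(-0.96126) = -11.4227
b = 11.8830*sin(-164°) = 11.8830*(-0.27564) = -3.2754

-11.4227 - 3.2754i


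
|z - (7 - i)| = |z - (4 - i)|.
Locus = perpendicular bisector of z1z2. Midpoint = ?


Equal distances means the locus is the perpendicular bisector of z1 and z2.
Midpoint = ((7+4)/2, (-1+(-1))/2) = (5.5000, -1.0000)

Perpendicular bisector through (5.5000, -1.0000)


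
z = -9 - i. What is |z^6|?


|z| = sqrt(81+1) = sqrt(82) = 9.0554
|z^6| = |z|^6 = (sqrt(82))^6 = 82^3 = 551368

|z^6| = 551368


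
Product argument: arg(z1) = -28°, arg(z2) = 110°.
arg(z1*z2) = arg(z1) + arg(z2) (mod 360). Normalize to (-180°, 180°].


arg(z1*z2) = -28° + 110° = 82°
Normalized to (-180°, 180°]: 82°

82°


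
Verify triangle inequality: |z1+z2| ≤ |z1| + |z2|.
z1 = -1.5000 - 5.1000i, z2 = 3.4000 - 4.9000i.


|z1| = sqrt((-1.5)^2 + (-5.1)^2) = sqrt(28.26) = 5.3160
|z2| = sqrt(3.4^2 + (-4.9)^2) = sqrt(35.57) = 5.9641
z1+z2 = 1.9000 - 10.0000i
|z1+z2| = sqrt(103.61) = 10.1789
|z1|+|z2| = 5.3160 + 5.9641 = 11.2801

|z1+z2| = 10.1789 ≤ |z1|+|z2| = 11.2801 (verified)


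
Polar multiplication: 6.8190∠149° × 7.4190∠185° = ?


r = 6.8190 * 7.4190 = 50.5902
theta = 149° + 185° = 334° = 334° (mod 360)

50.5902 cis(334°)


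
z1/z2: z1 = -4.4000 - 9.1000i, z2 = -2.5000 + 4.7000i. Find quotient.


Conjugate of z2 = -2.5000 - 4.7000i
Numerator: (-4.4000 - 9.1000i)(-2.5000 - 4.7000i) = -31.7700 + 43.4300i
Denominator: (-2.5)^2 + 4.7^2 = 28.34
Result = (-31.7700 + 43.4300i)/28.34

-1.1210 + 1.5325i


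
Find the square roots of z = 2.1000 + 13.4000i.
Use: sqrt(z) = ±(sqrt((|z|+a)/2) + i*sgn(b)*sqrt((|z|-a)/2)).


|z| = sqrt(4.41+179.56) = 13.5636
sqrt((|z|+a)/2) = sqrt((13.5636+2.1)/2) = sqrt(7.8318) = 2.7985
sqrt((|z|-a)/2) = sqrt((13.5636-2.1)/2) = sqrt(5.7318) = 2.3941

±(2.7985 + 2.3941i) i.e. 2.7985 + 2.3941i and -2.7985 - 2.3941i


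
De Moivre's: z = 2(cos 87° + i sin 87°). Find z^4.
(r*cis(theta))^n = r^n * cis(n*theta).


r^4 = 2^4 = 16
n*theta = 4*87° = 348° = 348° (mod 360)
a = 16*cos(348°) = 15.6504
b = 16*sin(348°) = -3.3266

16 cis(348°) = 15.6504 - 3.3266i


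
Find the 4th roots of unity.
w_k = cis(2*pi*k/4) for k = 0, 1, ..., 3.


The 4th roots of unity are cis(360k/4°) for k=0..3
Angle step = 360/4 = 90°
Primitive root: cis(90°)
Primitive root = 0 + 1.0000i

4 roots at angles: 0°, 90°, 180°, 270°


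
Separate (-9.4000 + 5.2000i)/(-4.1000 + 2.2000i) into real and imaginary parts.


Multiply by conjugate: (-9.4000 + 5.2000i)(-4.1000 - 2.2000i) / ((-4.1)^2 + 2.2^2)
Numerator real = -9.4*(-4.1) + 5.2*2.2 = 49.98
Numerator imag = 5.2*(-4.1) - (-9.4)*2.2 = -0.64
Denominator = 21.65
Re(z) = 49.98/21.65 = 2.3085
Im(z) = -0.64/21.65 = -0.0296

Re(z) = 2.3085, Im(z) = -0.0296


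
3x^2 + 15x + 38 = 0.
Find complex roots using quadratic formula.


disc = 15^2 - 4*3*38 = 225 - 456 = -231
sqrt(|disc|) = sqrt(231) = 15.1987
Real part = -15/(2*3) = -2.5000
Imag part = 15.1987/(2*3) = 2.5331

-2.5000 ± 2.5331i


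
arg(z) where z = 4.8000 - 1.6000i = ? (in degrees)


Re = 4.8, Im = -1.6
arg = atan2(-1.6, 4.8) = -18.4349 degrees

arg(z) = -18.4349 degrees


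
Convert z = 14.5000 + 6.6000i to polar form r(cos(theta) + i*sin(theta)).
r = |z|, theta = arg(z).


r = sqrt(210.25+43.56) = sqrt(253.81) = 15.9314
theta = atan2(6.6, 14.5) = 24.4737 degrees

r = 15.9314, theta = 24.4737 degrees


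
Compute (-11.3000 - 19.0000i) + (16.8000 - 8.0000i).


Real: -11.3 + 16.8 = 5.5
Imag: -19 - 8 = -27

5.5000 - 27.0000i


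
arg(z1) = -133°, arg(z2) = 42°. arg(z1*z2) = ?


arg(z1*z2) = -133° + 42° = -91°
Normalized to (-180°, 180°]: -91°

-91°


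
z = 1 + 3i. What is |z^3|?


|z| = sqrt(1+9) = sqrt(10) = 3.1623
|z^3| = |z|^3 = (sqrt(10))^3 = 10*sqrt(10)

|z^3| = 10*sqrt(10) ≈ 31.6228


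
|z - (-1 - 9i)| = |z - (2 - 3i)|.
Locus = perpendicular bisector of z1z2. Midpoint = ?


Equal distances means the locus is the perpendicular bisector of z1 and z2.
Midpoint = ((-1+2)/2, (-9+(-3))/2) = (0.5000, -6.0000)

Perpendicular bisector through (0.5000, -6.0000)


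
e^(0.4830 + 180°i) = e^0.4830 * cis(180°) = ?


e^0.4830 = 1.6209
cos(180°) = -1
sin(180°) = 0
Real = 1.6209*(-1) = -1.6209
Imag = 1.6209*0 = 0

-1.6209 + 0i


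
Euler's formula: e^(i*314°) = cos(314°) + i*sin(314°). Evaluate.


cos(314°) = 0.6947
sin(314°) = -0.7193

e^(i*314°) = 0.6947 - 0.7193i


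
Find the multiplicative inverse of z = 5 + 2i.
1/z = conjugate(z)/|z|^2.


|z|^2 = 25+4 = 29
1/z = (5 - 2i)/29

1/z = 0.1724 - 0.0690i


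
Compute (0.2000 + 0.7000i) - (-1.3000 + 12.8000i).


Real: 0.2 + 1.3 = 1.5
Imag: 0.7 - 12.8 = -12.1

1.5000 - 12.1000i


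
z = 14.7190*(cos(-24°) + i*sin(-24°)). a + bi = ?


a = 14.7190*cos(-24°) = 14.7190*0.91355 = 13.4465
b = 14.7190*sin(-24°) = 14.7190*(-0.40674) = -5.9868

13.4465 - 5.9868i


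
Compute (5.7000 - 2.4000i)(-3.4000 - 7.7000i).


Real = 5.7*(-3.4) - (-2.4)*(-7.7) = -19.38 - 18.48 = -37.86
Imag = 5.7*(-7.7) - (3.4)*(-2.4) = -43.89 + 8.16 = -35.73

-37.8600 - 35.7300i


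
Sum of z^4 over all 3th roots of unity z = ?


The roots are w_k = w^k with w = e^(2*pi*i/3), and (w^k)^4 = (w^4)^k.
So S = 1 + u + u^2 + ... + u^(2) with u = w^4.
4 = 1*3 + 1, so 4 is not a multiple of 3: u = (w^3)^1 * w^1 = w^1 ≠ 1 (w is a primitive 3th root), while u^3 = (w^3)^4 = 1.
Geometric series: S = (1 - u^3)/(1 - u) = (1 - 1)/(1 - u) = 0

S = 0


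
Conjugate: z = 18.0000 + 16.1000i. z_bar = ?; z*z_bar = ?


z_bar = 18.0000 - 16.1000i
z*z_bar = 18^2 + 16.1^2 = 324 + 259.21 = 583.21

z_bar = 18.0000 - 16.1000i, z*z_bar = 583.21


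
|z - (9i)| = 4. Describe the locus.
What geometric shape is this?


|z - z0| = r is a circle with center z0 and radius r.
Center = (0, 9), radius = 4

Circle with center (0, 9) and radius 4


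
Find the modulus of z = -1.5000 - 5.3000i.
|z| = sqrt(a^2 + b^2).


|z| = sqrt((-1.5)^2 + (-5.3)^2) = sqrt(2.25 + 28.09) = sqrt(30.34) = 5.5082

|z| = 5.5082


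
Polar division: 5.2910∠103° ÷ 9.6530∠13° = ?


r = 5.2910 / 9.6530 = 0.5481
theta = 103° - 13° = 90° = 90° (mod 360)

0.5481 cis(90°)


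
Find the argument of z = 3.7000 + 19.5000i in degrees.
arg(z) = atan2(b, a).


Re = 3.7, Im = 19.5
arg = atan2(19.5, 3.7) = 79.2562 degrees

arg(z) = 79.2562 degrees


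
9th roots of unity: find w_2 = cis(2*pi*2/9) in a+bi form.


Angle = 360*2/9 = 80°
a = cos(80°) = 0.1736
b = sin(80°) = 0.9848

0.1736 + 0.9848i


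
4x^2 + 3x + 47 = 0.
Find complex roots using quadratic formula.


disc = 3^2 - 4*4*47 = 9 - 752 = -743
sqrt(|disc|) = sqrt(743) = 27.2580
Real part = -3/(2*4) = -0.3750
Imag part = 27.2580/(2*4) = 3.4073

-0.3750 ± 3.4073i


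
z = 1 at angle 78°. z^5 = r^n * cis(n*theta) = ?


r^5 = 1^5 = 1
n*theta = 5*78° = 390° = 30° (mod 360)
a = 1*cos(30°) = 0.8660
b = 1*sin(30°) = 0.5000

1 cis(30°) = 0.8660 + 0.5000i


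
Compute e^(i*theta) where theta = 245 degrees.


cos(245°) = -0.4226
sin(245°) = -0.9063

e^(i*245°) = -0.4226 - 0.9063i


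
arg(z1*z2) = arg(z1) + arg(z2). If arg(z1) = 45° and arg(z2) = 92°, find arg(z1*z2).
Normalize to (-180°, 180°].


arg(z1*z2) = 45° + 92° = 137°
Normalized to (-180°, 180°]: 137°

137°


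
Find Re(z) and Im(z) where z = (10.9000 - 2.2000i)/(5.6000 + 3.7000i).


Multiply by conjugate: (10.9000 - 2.2000i)(5.6000 - 3.7000i) / (5.6^2 + 3.7^2)
Numerator real = 10.9*5.6 - (2.2)*3.7 = 52.9
Numerator imag = -2.2*5.6 - 10.9*3.7 = -52.65
Denominator = 45.05
Re(z) = 52.9/45.05 = 1.1743
Im(z) = -52.65/45.05 = -1.1687

Re(z) = 1.1743, Im(z) = -1.1687


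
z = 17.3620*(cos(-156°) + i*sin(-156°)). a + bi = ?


a = 17.3620*cos(-156°) = 17.3620*(-0.913545) = -15.8610
b = 17.3620*sin(-156°) = 17.3620*(-0.40674) = -7.0618

-15.8610 - 7.0618i


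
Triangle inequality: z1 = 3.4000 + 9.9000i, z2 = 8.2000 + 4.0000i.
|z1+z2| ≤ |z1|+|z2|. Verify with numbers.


|z1| = sqrt(3.4^2 + 9.9^2) = sqrt(109.57) = 10.4676
|z2| = sqrt(8.2^2 + 4^2) = sqrt(83.24) = 9.1236
z1+z2 = 11.6000 + 13.9000i
|z1+z2| = sqrt(327.77) = 18.1044
|z1|+|z2| = 10.4676 + 9.1236 = 19.5912

|z1+z2| = 18.1044 ≤ |z1|+|z2| = 19.5912 (verified)


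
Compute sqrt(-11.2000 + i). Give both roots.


|z| = sqrt(125.44+1) = 11.2446
sqrt((|z|+a)/2) = sqrt((11.2446+(-11.2))/2) = sqrt(0.0223) = 0.1493
sqrt((|z|-a)/2) = sqrt((11.2446-(-11.2))/2) = sqrt(11.2223) = 3.3500

±(0.1493 + 3.3500i) i.e. 0.1493 + 3.3500i and -0.1493 - 3.3500i


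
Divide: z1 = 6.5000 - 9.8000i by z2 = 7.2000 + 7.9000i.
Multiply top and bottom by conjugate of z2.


Conjugate of z2 = 7.2000 - 7.9000i
Numerator: (6.5000 - 9.8000i)(7.2000 - 7.9000i) = -30.6200 - 121.9100i
Denominator: 7.2^2 + 7.9^2 = 114.25
Result = (-30.6200 - 121.9100i)/114.25

-0.2680 - 1.0670i


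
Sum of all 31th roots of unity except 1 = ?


With w = e^(2*pi*i/31), all 31 of the 31th roots of unity w^0 = 1, w, ..., w^(30) sum to 0: 1 + w + ... + w^(30) = (1 - w^31)/(1 - w) = 0 since w^31 = 1, w ≠ 1.
Removing the root 1: w + w^2 + ... + w^(30) = 0 - 1 = -1

Sum = -1


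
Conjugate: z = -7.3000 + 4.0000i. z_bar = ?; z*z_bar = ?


z_bar = -7.3000 - 4.0000i
z*z_bar = (-7.3)^2 + 4^2 = 53.29 + 16 = 69.29

z_bar = -7.3000 - 4.0000i, z*z_bar = 69.29


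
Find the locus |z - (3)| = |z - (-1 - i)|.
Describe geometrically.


Equal distances means the locus is the perpendicular bisector of z1 and z2.
Midpoint = ((3+(-1))/2, (0+(-1))/2) = (1.0000, -0.5000)

Perpendicular bisector through (1.0000, -0.5000)


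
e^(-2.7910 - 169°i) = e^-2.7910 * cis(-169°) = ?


e^-2.7910 = 0.06136
cos(-169°) = -0.9816
sin(-169°) = -0.1908
Real = 0.06136*(-0.9816) = -0.0602
Imag = 0.06136*(-0.1908) = -0.0117

-0.0602 - 0.0117i


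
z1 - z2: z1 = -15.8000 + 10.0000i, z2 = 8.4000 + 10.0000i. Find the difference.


Real: -15.8 - 8.4 = -24.2
Imag: 10 - 10 = 0

-24.2000


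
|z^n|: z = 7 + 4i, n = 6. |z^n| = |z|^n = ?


|z| = sqrt(49+16) = sqrt(65) = 8.0623
|z^6| = |z|^6 = (sqrt(65))^6 = 65^3 = 274625

|z^6| = 274625


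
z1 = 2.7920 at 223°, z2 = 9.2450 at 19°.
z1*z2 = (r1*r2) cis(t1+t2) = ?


r = 2.7920 * 9.2450 = 25.8120
theta = 223° + 19° = 242° = 242° (mod 360)

25.8120 cis(242°)


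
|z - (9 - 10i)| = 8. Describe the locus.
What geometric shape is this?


|z - z0| = r is a circle with center z0 and radius r.
Center = (9, -10), radius = 8

Circle with center (9, -10) and radius 8


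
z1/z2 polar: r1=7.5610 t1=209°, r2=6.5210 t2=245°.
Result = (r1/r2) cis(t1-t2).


r = 7.5610 / 6.5210 = 1.1595
theta = 209° - 245° = -36° = 324° (mod 360)

1.1595 cis(324°)


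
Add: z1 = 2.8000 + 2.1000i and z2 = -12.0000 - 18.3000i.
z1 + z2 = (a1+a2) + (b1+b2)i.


Real: 2.8 - 12 = -9.2
Imag: 2.1 - 18.3 = -16.2

-9.2000 - 16.2000i


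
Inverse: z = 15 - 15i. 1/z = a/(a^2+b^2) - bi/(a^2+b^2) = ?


|z|^2 = 225+225 = 450
1/z = (15 + 15i)/450

1/z = 0.0333 + 0.0333i


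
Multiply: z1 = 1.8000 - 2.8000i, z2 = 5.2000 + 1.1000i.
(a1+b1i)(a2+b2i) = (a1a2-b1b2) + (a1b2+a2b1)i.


Real = 1.8*5.2 - (-2.8)*1.1 = 9.36 - (-3.08) = 12.44
Imag = 1.8*1.1 + 5.2*(-2.8) = 1.98 - (14.56) = -12.58

12.4400 - 12.5800i


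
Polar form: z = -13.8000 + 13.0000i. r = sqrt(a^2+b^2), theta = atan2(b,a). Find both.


r = sqrt(190.44+169) = sqrt(359.44) = 18.9589
theta = atan2(13, -13.8) = 136.7098 degrees

r = 18.9589, theta = 136.7098 degrees


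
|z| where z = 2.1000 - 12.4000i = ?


|z| = sqrt(2.1^2 + (-12.4)^2) = sqrt(4.41 + 153.76) = sqrt(158.17) = 12.5766

|z| = 12.5766


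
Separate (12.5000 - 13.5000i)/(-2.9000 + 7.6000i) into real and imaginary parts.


Multiply by conjugate: (12.5000 - 13.5000i)(-2.9000 - 7.6000i) / ((-2.9)^2 + 7.6^2)
Numerator real = 12.5*(-2.9) - (13.5)*7.6 = -138.85
Numerator imag = -13.5*(-2.9) - 12.5*7.6 = -55.85
Denominator = 66.17
Re(z) = -138.85/66.17 = -2.0984
Im(z) = -55.85/66.17 = -0.8440

Re(z) = -2.0984, Im(z) = -0.8440


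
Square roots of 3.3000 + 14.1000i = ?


|z| = sqrt(10.89+198.81) = 14.4810
sqrt((|z|+a)/2) = sqrt((14.4810+3.3)/2) = sqrt(8.8905) = 2.9817
sqrt((|z|-a)/2) = sqrt((14.4810-3.3)/2) = sqrt(5.5905) = 2.3644

±(2.9817 + 2.3644i) i.e. 2.9817 + 2.3644i and -2.9817 - 2.3644i


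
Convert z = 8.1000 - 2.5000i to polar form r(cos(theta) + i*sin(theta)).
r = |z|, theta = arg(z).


r = sqrt(65.61+6.25) = sqrt(71.86) = 8.4770
theta = atan2(-2.5, 8.1) = -17.1524 degrees

r = 8.4770, theta = -17.1524 degrees


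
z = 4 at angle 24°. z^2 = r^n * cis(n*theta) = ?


r^2 = 4^2 = 16
n*theta = 2*24° = 48° = 48° (mod 360)
a = 16*cos(48°) = 10.7061
b = 16*sin(48°) = 11.8903

16 cis(48°) = 10.7061 + 11.8903i


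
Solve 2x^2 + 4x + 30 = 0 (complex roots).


disc = 4^2 - 4*2*30 = 16 - 240 = -224
sqrt(|disc|) = sqrt(224) = 14.9666
Real part = -4/(2*2) = -1.0000
Imag part = 14.9666/(2*2) = 3.7417

-1.0000 ± 3.7417i


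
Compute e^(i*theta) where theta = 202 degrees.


cos(202°) = -0.9272
sin(202°) = -0.3746

e^(i*202°) = -0.9272 - 0.3746i


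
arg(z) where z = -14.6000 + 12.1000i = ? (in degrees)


Re = -14.6, Im = 12.1
arg = atan2(12.1, -14.6) = 140.3492 degrees

arg(z) = 140.3492 degrees


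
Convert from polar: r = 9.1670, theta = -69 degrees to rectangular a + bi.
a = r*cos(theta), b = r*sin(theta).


a = 9.1670*cos(-69°) = 9.1670*0.35837 = 3.2852
b = 9.1670*sin(-69°) = 9.1670*(-0.93358) = -8.5581

3.2852 - 8.5581i


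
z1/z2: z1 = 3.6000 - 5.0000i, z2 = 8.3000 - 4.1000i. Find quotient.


Conjugate of z2 = 8.3000 + 4.1000i
Numerator: (3.6000 - 5.0000i)(8.3000 + 4.1000i) = 50.3800 - 26.7400i
Denominator: 8.3^2 + (-4.1)^2 = 85.7
Result = (50.3800 - 26.7400i)/85.7

0.5879 - 0.3120i


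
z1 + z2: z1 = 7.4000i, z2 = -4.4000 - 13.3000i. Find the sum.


Real: 0 - 4.4 = -4.4
Imag: 7.4 - 13.3 = -5.9

-4.4000 - 5.9000i


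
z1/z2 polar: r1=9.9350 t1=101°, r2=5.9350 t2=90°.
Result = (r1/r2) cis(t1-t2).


r = 9.9350 / 5.9350 = 1.6740
theta = 101° - 90° = 11° = 11° (mod 360)

1.6740 cis(11°)


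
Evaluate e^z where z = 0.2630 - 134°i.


e^0.2630 = 1.3008
cos(-134°) = -0.69466
sin(-134°) = -0.7193
Real = 1.3008*(-0.69466) = -0.9036
Imag = 1.3008*(-0.7193) = -0.9357

-0.9036 - 0.9357i


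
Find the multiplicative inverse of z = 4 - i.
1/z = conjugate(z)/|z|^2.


|z|^2 = 16+1 = 17
1/z = (4 + 1i)/17

1/z = 0.2353 + 0.0588i


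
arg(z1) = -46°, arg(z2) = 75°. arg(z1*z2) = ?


arg(z1*z2) = -46° + 75° = 29°
Normalized to (-180°, 180°]: 29°

29°


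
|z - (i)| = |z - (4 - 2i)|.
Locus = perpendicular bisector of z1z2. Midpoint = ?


Equal distances means the locus is the perpendicular bisector of z1 and z2.
Midpoint = ((0+4)/2, (1+(-2))/2) = (2.0000, -0.5000)

Perpendicular bisector through (2.0000, -0.5000)


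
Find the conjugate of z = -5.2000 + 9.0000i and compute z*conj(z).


z_bar = -5.2000 - 9.0000i
z*z_bar = (-5.2)^2 + 9^2 = 27.04 + 81 = 108.04

z_bar = -5.2000 - 9.0000i, z*z_bar = 108.04


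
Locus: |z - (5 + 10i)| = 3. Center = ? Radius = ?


|z - z0| = r is a circle with center z0 and radius r.
Center = (5, 10), radius = 3

Circle with center (5, 10) and radius 3


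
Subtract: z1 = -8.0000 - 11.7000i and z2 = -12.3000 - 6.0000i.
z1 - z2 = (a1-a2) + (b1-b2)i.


Real: -8 + 12.3 = 4.3
Imag: -11.7 + 6 = -5.7

4.3000 - 5.7000i


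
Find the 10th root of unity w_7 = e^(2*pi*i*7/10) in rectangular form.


Angle = 360*7/10 = 252°
a = cos(252°) = -0.3090
b = sin(252°) = -0.9511

-0.3090 - 0.9511i


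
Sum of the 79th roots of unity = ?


The sum of all 79th roots of unity is 0.
Geometric series: (1 - w^79)/(1 - w) = (1-1)/(1-w) = 0 since w^79 = 1, w ≠ 1.
Alternatively: coefficient of z^78 in z^79 - 1 is 0.

0


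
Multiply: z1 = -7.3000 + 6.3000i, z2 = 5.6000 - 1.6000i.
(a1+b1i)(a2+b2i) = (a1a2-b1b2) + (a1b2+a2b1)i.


Real = -7.3*5.6 - 6.3*(-1.6) = -40.88 - (-10.08) = -30.8
Imag = -7.3*(-1.6) + 5.6*6.3 = 11.68 + 35.28 = 46.96

-30.8000 + 46.9600i


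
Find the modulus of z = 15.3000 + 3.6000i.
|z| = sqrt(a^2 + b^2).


|z| = sqrt(15.3^2 + 3.6^2) = sqrt(234.09 + 12.96) = sqrt(247.05) = 15.7178

|z| = 15.7178


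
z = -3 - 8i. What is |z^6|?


|z| = sqrt(9+64) = sqrt(73) = 8.5440
|z^6| = |z|^6 = (sqrt(73))^6 = 73^3 = 389017

|z^6| = 389017


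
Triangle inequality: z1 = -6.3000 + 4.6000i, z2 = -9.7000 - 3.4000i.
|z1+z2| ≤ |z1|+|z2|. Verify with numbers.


|z1| = sqrt((-6.3)^2 + 4.6^2) = sqrt(60.85) = 7.8006
|z2| = sqrt((-9.7)^2 + (-3.4)^2) = sqrt(105.65) = 10.2786
z1+z2 = -16.0000 + 1.2000i
|z1+z2| = sqrt(257.44) = 16.0449
|z1|+|z2| = 7.8006 + 10.2786 = 18.0792

|z1+z2| = 16.0449 ≤ |z1|+|z2| = 18.0792 (verified)


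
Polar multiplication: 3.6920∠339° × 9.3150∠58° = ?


r = 3.6920 * 9.3150 = 34.3910
theta = 339° + 58° = 397° = 37° (mod 360)

34.3910 cis(37°)


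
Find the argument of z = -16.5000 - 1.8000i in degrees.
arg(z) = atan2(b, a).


Re = -16.5, Im = -1.8
arg = atan2(-1.8, -16.5) = -173.7742 degrees

arg(z) = -173.7742 degrees


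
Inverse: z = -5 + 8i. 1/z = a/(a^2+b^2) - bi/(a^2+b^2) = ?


|z|^2 = 25+64 = 89
1/z = (-5 - 8i)/89

1/z = -0.0562 - 0.0899i


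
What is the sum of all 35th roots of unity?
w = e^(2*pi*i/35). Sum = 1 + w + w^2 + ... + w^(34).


The sum of all 35th roots of unity is 0.
Geometric series: (1 - w^35)/(1 - w) = (1-1)/(1-w) = 0 since w^35 = 1, w ≠ 1.
Alternatively: coefficient of z^34 in z^35 - 1 is 0.

0


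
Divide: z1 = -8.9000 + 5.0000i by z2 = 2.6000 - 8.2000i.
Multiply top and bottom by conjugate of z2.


Conjugate of z2 = 2.6000 + 8.2000i
Numerator: (-8.9000 + 5.0000i)(2.6000 + 8.2000i) = -64.1400 - 59.9800i
Denominator: 2.6^2 + (-8.2)^2 = 74
Result = (-64.1400 - 59.9800i)/74

-0.8668 - 0.8105i


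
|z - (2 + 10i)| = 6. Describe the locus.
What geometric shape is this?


|z - z0| = r is a circle with center z0 and radius r.
Center = (2, 10), radius = 6

Circle with center (2, 10) and radius 6


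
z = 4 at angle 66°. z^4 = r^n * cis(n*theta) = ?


r^4 = 4^4 = 256
n*theta = 4*66° = 264° = 264° (mod 360)
a = 256*cos(264°) = -26.7593
b = 256*sin(264°) = -254.5976

256 cis(264°) = -26.7593 - 254.5976i


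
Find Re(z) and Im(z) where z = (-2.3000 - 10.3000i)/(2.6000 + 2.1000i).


Multiply by conjugate: (-2.3000 - 10.3000i)(2.6000 - 2.1000i) / (2.6^2 + 2.1^2)
Numerator real = -2.3*2.6 - (10.3)*2.1 = -27.61
Numerator imag = -10.3*2.6 - (-2.3)*2.1 = -21.95
Denominator = 11.17
Re(z) = -27.61/11.17 = -2.4718
Im(z) = -21.95/11.17 = -1.9651

Re(z) = -2.4718, Im(z) = -1.9651


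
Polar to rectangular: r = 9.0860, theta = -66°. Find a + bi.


a = 9.0860*cos(-66°) = 9.0860*0.40674 = 3.6956
b = 9.0860*sin(-66°) = 9.0860*(-0.91355) = -8.3005

3.6956 - 8.3005i


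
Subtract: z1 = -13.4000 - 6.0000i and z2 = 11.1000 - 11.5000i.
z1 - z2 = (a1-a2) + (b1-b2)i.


Real: -13.4 - 11.1 = -24.5
Imag: -6 + 11.5 = 5.5

-24.5000 + 5.5000i


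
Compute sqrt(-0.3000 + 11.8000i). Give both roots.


|z| = sqrt(0.09+139.24) = 11.8038
sqrt((|z|+a)/2) = sqrt((11.8038+(-0.3))/2) = sqrt(5.7519) = 2.3983
sqrt((|z|-a)/2) = sqrt((11.8038-(-0.3))/2) = sqrt(6.0519) = 2.4601

±(2.3983 + 2.4601i) i.e. 2.3983 + 2.4601i and -2.3983 - 2.4601i


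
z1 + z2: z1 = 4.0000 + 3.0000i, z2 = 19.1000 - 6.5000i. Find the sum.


Real: 4 + 19.1 = 23.1
Imag: 3 - 6.5 = -3.5

23.1000 - 3.5000i


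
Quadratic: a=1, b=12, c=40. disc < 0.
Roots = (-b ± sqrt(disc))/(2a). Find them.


disc = 12^2 - 4*1*40 = 144 - 160 = -16
sqrt(|disc|) = sqrt(16) = 4.0000
Real part = -12/(2*1) = -6.0000
Imag part = 4.0000/(2*1) = 2.0000

-6.0000 ± 2.0000i


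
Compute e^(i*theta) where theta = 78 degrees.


cos(78°) = 0.2079
sin(78°) = 0.9781

e^(i*78°) = 0.2079 + 0.9781i


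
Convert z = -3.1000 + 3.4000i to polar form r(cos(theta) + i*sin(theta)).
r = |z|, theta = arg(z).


r = sqrt(9.61+11.56) = sqrt(21.17) = 4.6011
theta = atan2(3.4, -3.1) = 132.3575 degrees

r = 4.6011, theta = 132.3575 degrees


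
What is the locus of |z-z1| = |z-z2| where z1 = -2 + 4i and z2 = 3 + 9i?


Equal distances means the locus is the perpendicular bisector of z1 and z2.
Midpoint = ((-2+3)/2, (4+9)/2) = (0.5000, 6.5000)

Perpendicular bisector through (0.5000, 6.5000)


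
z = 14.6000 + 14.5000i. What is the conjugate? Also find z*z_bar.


z_bar = 14.6000 - 14.5000i
z*z_bar = 14.6^2 + 14.5^2 = 213.16 + 210.25 = 423.41

z_bar = 14.6000 - 14.5000i, z*z_bar = 423.41


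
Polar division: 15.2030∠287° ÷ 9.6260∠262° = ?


r = 15.2030 / 9.6260 = 1.5794
theta = 287° - 262° = 25° = 25° (mod 360)

1.5794 cis(25°)


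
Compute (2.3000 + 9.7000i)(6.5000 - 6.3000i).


Real = 2.3*6.5 - 9.7*(-6.3) = 14.95 - (-61.11) = 76.06
Imag = 2.3*(-6.3) + 6.5*9.7 = -14.49 + 63.05 = 48.56

76.0600 + 48.5600i


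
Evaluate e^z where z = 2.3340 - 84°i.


e^2.3340 = 10.3191
cos(-84°) = 0.104528
sin(-84°) = -0.99452
Real = 10.3191*0.104528 = 1.0786
Imag = 10.3191*(-0.99452) = -10.2626

1.0786 - 10.2626i


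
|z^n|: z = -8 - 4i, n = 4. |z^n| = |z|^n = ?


|z| = sqrt(64+16) = sqrt(80) = 8.9443
|z^4| = |z|^4 = (sqrt(80))^4 = 80^2 = 6400

|z^4| = 6400


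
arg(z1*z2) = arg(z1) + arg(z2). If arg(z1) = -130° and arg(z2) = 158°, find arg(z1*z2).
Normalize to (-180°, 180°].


arg(z1*z2) = -130° + 158° = 28°
Normalized to (-180°, 180°]: 28°

28°


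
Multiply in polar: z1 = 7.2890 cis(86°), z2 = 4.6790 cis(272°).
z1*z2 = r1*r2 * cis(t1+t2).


r = 7.2890 * 4.6790 = 34.1052
theta = 86° + 272° = 358° = 358° (mod 360)

34.1052 cis(358°)


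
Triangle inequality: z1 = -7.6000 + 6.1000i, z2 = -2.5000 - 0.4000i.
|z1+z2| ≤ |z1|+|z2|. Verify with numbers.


|z1| = sqrt((-7.6)^2 + 6.1^2) = sqrt(94.97) = 9.7453
|z2| = sqrt((-2.5)^2 + (-0.4)^2) = sqrt(6.41) = 2.5318
z1+z2 = -10.1000 + 5.7000i
|z1+z2| = sqrt(134.5) = 11.5974
|z1|+|z2| = 9.7453 + 2.5318 = 12.2771

|z1+z2| = 11.5974 ≤ |z1|+|z2| = 12.2771 (verified)


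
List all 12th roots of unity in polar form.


The 12th roots of unity are cis(360k/12°) for k=0..11
Angle step = 360/12 = 30°
Primitive root: cis(30°)
Primitive root = 0.8660 + 0.5000i

12 roots at angles: 0°, 30°, 60°, 90°, 120°, 150°, 180°, 210°, 240°, 270°, 300°, 330°


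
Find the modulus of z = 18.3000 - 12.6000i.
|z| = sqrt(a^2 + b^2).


|z| = sqrt(18.3^2 + (-12.6)^2) = sqrt(334.89 + 158.76) = sqrt(493.65) = 22.2182

|z| = 22.2182


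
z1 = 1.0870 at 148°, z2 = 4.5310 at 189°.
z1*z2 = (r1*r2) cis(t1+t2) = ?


r = 1.0870 * 4.5310 = 4.9252
theta = 148° + 189° = 337° = 337° (mod 360)

4.9252 cis(337°)


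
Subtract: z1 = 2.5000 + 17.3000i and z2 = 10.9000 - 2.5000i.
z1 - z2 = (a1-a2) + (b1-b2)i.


Real: 2.5 - 10.9 = -8.4
Imag: 17.3 + 2.5 = 19.8

-8.4000 + 19.8000i


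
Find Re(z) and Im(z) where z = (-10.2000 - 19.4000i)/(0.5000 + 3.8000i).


Multiply by conjugate: (-10.2000 - 19.4000i)(0.5000 - 3.8000i) / (0.5^2 + 3.8^2)
Numerator real = -10.2*0.5 - (19.4)*3.8 = -78.82
Numerator imag = -19.4*0.5 - (-10.2)*3.8 = 29.06
Denominator = 14.69
Re(z) = -78.82/14.69 = -5.3656
Im(z) = 29.06/14.69 = 1.9782

Re(z) = -5.3656, Im(z) = 1.9782


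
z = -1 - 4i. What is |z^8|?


|z| = sqrt(1+16) = sqrt(17) = 4.1231
|z^8| = |z|^8 = (sqrt(17))^8 = 17^4 = 83521

|z^8| = 83521


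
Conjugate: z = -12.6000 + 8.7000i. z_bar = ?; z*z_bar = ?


z_bar = -12.6000 - 8.7000i
z*z_bar = (-12.6)^2 + 8.7^2 = 158.76 + 75.69 = 234.45

z_bar = -12.6000 - 8.7000i, z*z_bar = 234.45


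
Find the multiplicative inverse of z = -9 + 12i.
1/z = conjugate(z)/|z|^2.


|z|^2 = 81+144 = 225
1/z = (-9 - 12i)/225

1/z = -0.0400 - 0.0533i


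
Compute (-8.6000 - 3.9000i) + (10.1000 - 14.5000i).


Real: -8.6 + 10.1 = 1.5
Imag: -3.9 - 14.5 = -18.4

1.5000 - 18.4000i


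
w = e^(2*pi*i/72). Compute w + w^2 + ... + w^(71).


With w = e^(2*pi*i/72), all 72 of the 72th roots of unity w^0 = 1, w, ..., w^(71) sum to 0: 1 + w + ... + w^(71) = (1 - w^72)/(1 - w) = 0 since w^72 = 1, w ≠ 1.
Removing the root 1: w + w^2 + ... + w^(71) = 0 - 1 = -1

Sum = -1


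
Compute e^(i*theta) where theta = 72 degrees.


cos(72°) = 0.3090
sin(72°) = 0.9511

e^(i*72°) = 0.3090 + 0.9511i


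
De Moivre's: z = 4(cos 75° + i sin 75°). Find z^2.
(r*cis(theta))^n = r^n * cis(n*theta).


r^2 = 4^2 = 16
n*theta = 2*75° = 150° = 150° (mod 360)
a = 16*cos(150°) = -13.8564
b = 16*sin(150°) = 8.0000

16 cis(150°) = -13.8564 + 8.0000i


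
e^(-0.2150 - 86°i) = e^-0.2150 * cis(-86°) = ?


e^-0.2150 = 0.8065
cos(-86°) = 0.0698
sin(-86°) = -0.9976
Real = 0.8065*0.0698 = 0.0563
Imag = 0.8065*(-0.9976) = -0.8046

0.0563 - 0.8046i


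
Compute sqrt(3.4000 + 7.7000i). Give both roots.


|z| = sqrt(11.56+59.29) = 8.4172
sqrt((|z|+a)/2) = sqrt((8.4172+3.4)/2) = sqrt(5.9086) = 2.4308
sqrt((|z|-a)/2) = sqrt((8.4172-3.4)/2) = sqrt(2.5086) = 1.5839

±(2.4308 + 1.5839i) i.e. 2.4308 + 1.5839i and -2.4308 - 1.5839i


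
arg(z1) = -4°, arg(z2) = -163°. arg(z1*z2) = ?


arg(z1*z2) = -4° - 163° = -167°
Normalized to (-180°, 180°]: -167°

-167°


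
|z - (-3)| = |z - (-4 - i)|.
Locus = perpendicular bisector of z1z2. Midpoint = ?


Equal distances means the locus is the perpendicular bisector of z1 and z2.
Midpoint = ((-3+(-4))/2, (0+(-1))/2) = (-3.5000, -0.5000)

Perpendicular bisector through (-3.5000, -0.5000)


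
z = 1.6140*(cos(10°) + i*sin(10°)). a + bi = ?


a = 1.6140*cos(10°) = 1.6140*0.9848 = 1.5895
b = 1.6140*sin(10°) = 1.6140*0.17365 = 0.2803

1.5895 + 0.2803i


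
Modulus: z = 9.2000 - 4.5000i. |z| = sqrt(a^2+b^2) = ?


|z| = sqrt(9.2^2 + (-4.5)^2) = sqrt(84.64 + 20.25) = sqrt(104.89) = 10.2416

|z| = 10.2416


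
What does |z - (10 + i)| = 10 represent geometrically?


|z - z0| = r is a circle with center z0 and radius r.
Center = (10, 1), radius = 10

Circle with center (10, 1) and radius 10


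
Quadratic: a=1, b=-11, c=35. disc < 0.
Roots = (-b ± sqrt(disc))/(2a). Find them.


disc = (-11)^2 - 4*1*35 = 121 - 140 = -19
sqrt(|disc|) = sqrt(19) = 4.3589
Real part = 11/(2*1) = 5.5000
Imag part = 4.3589/(2*1) = 2.1794

5.5000 ± 2.1794i


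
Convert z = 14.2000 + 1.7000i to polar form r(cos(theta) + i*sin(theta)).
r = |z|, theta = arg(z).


r = sqrt(201.64+2.89) = sqrt(204.53) = 14.3014
theta = atan2(1.7, 14.2) = 6.8269 degrees

r = 14.3014, theta = 6.8269 degrees


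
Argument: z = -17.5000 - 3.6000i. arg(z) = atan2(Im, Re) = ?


Re = -17.5, Im = -3.6
arg = atan2(-3.6, -17.5) = -168.3756 degrees

arg(z) = -168.3756 degrees


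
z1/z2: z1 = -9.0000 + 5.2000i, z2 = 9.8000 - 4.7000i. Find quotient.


Conjugate of z2 = 9.8000 + 4.7000i
Numerator: (-9.0000 + 5.2000i)(9.8000 + 4.7000i) = -112.6400 + 8.6600i
Denominator: 9.8^2 + (-4.7)^2 = 118.13
Result = (-112.6400 + 8.6600i)/118.13

-0.9535 + 0.0733i


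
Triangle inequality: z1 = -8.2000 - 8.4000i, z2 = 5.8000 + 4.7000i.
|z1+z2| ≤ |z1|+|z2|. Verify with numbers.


|z1| = sqrt((-8.2)^2 + (-8.4)^2) = sqrt(137.8) = 11.7388
|z2| = sqrt(5.8^2 + 4.7^2) = sqrt(55.73) = 7.4653
z1+z2 = -2.4000 - 3.7000i
|z1+z2| = sqrt(19.45) = 4.4102
|z1|+|z2| = 11.7388 + 7.4653 = 19.2041

|z1+z2| = 4.4102 ≤ |z1|+|z2| = 19.2041 (verified)


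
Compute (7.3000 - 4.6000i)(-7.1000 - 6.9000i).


Real = 7.3*(-7.1) - (-4.6)*(-6.9) = -51.83 - 31.74 = -83.57
Imag = 7.3*(-6.9) - (7.1)*(-4.6) = -50.37 + 32.66 = -17.71

-83.5700 - 17.7100i


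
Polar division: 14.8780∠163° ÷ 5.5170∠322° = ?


r = 14.8780 / 5.5170 = 2.6968
theta = 163° - 322° = -159° = 201° (mod 360)

2.6968 cis(201°)


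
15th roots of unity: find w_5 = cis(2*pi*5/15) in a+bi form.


Angle = 360*5/15 = 120°
a = cos(120°) = -0.5000
b = sin(120°) = 0.8660

-0.5000 + 0.8660i
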